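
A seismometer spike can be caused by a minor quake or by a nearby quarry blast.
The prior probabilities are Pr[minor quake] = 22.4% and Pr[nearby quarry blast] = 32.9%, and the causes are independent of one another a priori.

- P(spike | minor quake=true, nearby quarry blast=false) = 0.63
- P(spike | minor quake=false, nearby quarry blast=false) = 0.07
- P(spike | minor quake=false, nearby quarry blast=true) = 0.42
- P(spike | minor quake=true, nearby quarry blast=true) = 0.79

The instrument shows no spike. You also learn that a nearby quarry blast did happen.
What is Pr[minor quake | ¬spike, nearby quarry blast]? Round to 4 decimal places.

P(¬spike | nearby quarry blast) = 0.58×0.776 + 0.21×0.224 = 0.450080 + 0.047040 = 0.497120
The minor quake-present share is 0.21×0.224 = 0.047040.
P(minor quake | ¬spike, nearby quarry blast) = 0.047040 / 0.497120 ≈ 0.0946

Pr[minor quake | ¬spike, nearby quarry blast] ≈ 0.0946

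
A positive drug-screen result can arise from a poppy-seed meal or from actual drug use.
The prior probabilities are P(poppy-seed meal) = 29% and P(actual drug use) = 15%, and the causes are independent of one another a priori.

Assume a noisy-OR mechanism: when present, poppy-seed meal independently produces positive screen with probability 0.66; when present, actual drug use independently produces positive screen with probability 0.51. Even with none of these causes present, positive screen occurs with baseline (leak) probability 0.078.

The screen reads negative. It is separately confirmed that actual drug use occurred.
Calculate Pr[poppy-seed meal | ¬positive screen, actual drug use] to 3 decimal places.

Pr[poppy-seed meal | ¬positive screen, actual drug use] ≈ 0.122

Under noisy-OR, P(positive screen | causes) = 1 − (1−0.078)·∏(1−qᵢ) over the active causes.
Sum P(¬positive screen|·) weighted by the priors over both values of poppy-seed meal:
  P(¬positive screen | actual drug use) = 0.45178×0.71 + 0.153605×0.29
        = 0.320764 + 0.044545 = 0.365309
Configurations with poppy-seed meal contribute 0.044545, so
  P(poppy-seed meal | ¬positive screen, actual drug use) = 0.044545 / 0.365309 ≈ 0.122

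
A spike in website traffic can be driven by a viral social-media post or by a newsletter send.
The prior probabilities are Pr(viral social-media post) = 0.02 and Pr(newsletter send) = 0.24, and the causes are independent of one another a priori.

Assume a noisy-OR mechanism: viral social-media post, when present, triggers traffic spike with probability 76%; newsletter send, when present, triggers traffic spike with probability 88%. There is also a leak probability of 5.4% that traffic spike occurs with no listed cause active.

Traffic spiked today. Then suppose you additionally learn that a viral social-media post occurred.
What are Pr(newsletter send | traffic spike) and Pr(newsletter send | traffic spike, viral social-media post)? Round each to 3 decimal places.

Under noisy-OR, P(traffic spike | causes) = 1 − (1−0.054)·∏(1−qᵢ) over the active causes.
P(traffic spike) = 0.054·0.98·0.76 + 0.88648·0.98·0.24 + 0.77296·0.02·0.76 + 0.972755·0.02·0.24 = 0.040219 + 0.208500 + 0.011749 + 0.004669 = 0.265137
Restricting to configurations with newsletter send present: 0.208500 + 0.004669 = 0.213169.
P(newsletter send | traffic spike) = 0.213169 / 0.265137 ≈ 0.804

Now also conditioning on viral social-media post=true:
P(traffic spike | viral social-media post) = 0.77296*0.76 + 0.972755*0.24 = 0.587450 + 0.233461 = 0.820911
Restricting to configurations with newsletter send present: 0.972755*0.24 = 0.233461.
Hence the posterior is 0.233461/0.820911 ≈ 0.284.
This is intercausal reasoning (explaining away): once viral social-media post accounts for the traffic spike, newsletter send becomes less likely.

Pr(newsletter send | traffic spike) ≈ 0.804; Pr(newsletter send | traffic spike, viral social-media post) ≈ 0.284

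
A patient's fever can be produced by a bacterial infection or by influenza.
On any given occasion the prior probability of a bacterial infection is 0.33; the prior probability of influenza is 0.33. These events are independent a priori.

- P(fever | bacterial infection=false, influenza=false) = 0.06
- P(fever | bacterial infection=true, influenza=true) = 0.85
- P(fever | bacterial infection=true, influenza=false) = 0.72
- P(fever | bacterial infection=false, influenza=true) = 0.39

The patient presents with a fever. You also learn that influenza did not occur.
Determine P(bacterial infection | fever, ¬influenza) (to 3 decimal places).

P(bacterial infection | fever, ¬influenza) ≈ 0.855

Weight on bacterial infection=true, given the evidence: 0.72*0.33 = 0.237600
Normalizer over all consistent configurations: 0.06*0.67 + 0.72*0.33 = 0.277800
P(bacterial infection | fever, ¬influenza) = 0.237600/0.277800 ≈ 0.855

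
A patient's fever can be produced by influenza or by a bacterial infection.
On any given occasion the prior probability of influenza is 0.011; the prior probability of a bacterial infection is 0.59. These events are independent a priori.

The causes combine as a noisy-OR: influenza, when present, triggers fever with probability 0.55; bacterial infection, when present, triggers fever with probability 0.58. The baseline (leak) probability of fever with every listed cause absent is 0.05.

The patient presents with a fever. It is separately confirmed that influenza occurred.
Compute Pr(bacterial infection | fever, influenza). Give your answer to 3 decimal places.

Pr(bacterial infection | fever, influenza) ≈ 0.673

Under noisy-OR, P(fever | causes) = 1 − (1−0.05)·∏(1−qᵢ) over the active causes.
Weight on bacterial infection=true, given the evidence: 0.82045·0.59 = 0.484065
Normalizer over all consistent configurations: 0.5725·0.41 + 0.82045·0.59 = 0.718790
Posterior = 0.484065 / 0.718790 ≈ 0.673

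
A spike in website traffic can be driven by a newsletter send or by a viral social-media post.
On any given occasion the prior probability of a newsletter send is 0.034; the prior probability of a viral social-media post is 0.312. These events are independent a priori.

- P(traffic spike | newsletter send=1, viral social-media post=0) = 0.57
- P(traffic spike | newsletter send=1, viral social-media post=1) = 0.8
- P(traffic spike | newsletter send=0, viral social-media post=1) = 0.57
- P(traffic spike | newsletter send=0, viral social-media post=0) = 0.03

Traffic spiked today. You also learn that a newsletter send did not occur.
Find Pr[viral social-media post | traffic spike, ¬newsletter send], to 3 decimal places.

P(traffic spike | ¬newsletter send) = 0.03·0.688 + 0.57·0.312 = 0.020640 + 0.177840 = 0.198480
Restricting to configurations with viral social-media post present: 0.57·0.312 = 0.177840.
So P(viral social-media post | traffic spike, ¬newsletter send) = 0.177840/0.198480 ≈ 0.896.

Pr[viral social-media post | traffic spike, ¬newsletter send] ≈ 0.896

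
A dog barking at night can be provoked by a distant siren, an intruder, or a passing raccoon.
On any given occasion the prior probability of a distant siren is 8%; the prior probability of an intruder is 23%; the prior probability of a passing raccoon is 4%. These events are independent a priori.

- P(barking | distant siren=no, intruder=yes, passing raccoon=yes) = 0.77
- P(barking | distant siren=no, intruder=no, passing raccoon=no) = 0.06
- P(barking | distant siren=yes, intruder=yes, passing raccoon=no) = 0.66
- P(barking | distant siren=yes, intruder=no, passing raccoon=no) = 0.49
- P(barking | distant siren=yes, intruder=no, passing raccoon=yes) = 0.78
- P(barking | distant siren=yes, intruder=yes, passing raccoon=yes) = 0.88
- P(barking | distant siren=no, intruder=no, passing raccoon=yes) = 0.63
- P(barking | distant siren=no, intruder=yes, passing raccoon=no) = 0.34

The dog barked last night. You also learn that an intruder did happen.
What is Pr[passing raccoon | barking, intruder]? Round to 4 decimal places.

Pr[passing raccoon | barking, intruder] ≈ 0.0815

Sum P(barking|·) weighted by the priors over the 4 (distant siren, passing raccoon) configurations:
  P(barking | intruder) = 0.34*0.92*0.96 + 0.77*0.92*0.04 + 0.66*0.08*0.96 + 0.88*0.08*0.04
        = 0.300288 + 0.028336 + 0.050688 + 0.002816 = 0.382128
Configurations with passing raccoon contribute 0.031152, so
  P(passing raccoon | barking, intruder) = 0.031152 / 0.382128 ≈ 0.0815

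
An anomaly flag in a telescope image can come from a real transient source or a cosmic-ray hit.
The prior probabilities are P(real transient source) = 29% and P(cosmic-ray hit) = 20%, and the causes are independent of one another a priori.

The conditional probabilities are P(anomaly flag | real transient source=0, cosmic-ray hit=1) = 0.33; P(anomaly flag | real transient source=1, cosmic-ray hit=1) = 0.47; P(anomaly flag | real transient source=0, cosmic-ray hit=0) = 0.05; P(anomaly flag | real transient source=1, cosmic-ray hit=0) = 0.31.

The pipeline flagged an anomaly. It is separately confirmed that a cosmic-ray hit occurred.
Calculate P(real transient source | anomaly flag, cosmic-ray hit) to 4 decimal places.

P(real transient source | anomaly flag, cosmic-ray hit) ≈ 0.3678

Numerator (weight on configurations with real transient source): 0.47×0.29 = 0.136300
Normalizer over all consistent configurations: 0.33×0.71 + 0.47×0.29 = 0.370600
Posterior = 0.136300 / 0.370600 ≈ 0.3678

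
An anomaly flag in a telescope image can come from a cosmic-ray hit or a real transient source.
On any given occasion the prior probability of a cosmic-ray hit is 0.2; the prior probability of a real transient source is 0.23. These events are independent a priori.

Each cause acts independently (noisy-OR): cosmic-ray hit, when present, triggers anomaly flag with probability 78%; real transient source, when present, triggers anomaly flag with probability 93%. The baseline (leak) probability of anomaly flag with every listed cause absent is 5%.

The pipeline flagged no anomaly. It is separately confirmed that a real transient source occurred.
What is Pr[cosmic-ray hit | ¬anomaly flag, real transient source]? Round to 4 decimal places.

Pr[cosmic-ray hit | ¬anomaly flag, real transient source] ≈ 0.0521

Under noisy-OR, P(anomaly flag | causes) = 1 − (1−0.05)·∏(1−qᵢ) over the active causes.
P(¬anomaly flag | real transient source) = 0.0665·0.8 + 0.01463·0.2 = 0.053200 + 0.002926 = 0.056126
Restricting to configurations with cosmic-ray hit present: 0.01463·0.2 = 0.002926.
P(cosmic-ray hit | ¬anomaly flag, real transient source) = 0.002926 / 0.056126 ≈ 0.0521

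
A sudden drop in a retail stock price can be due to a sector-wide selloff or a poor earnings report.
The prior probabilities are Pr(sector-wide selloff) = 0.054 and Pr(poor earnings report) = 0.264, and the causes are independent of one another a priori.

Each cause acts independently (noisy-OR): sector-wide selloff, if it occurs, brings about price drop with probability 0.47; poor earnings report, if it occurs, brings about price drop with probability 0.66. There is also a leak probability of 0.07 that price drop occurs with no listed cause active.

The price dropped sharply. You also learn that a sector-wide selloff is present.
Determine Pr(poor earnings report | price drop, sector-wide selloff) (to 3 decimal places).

Under noisy-OR, P(price drop | causes) = 1 − (1−0.07)·∏(1−qᵢ) over the active causes.
Enumerate both values of poor earnings report and weight by the priors:
  P(price drop | sector-wide selloff) = 0.5071*0.736 + 0.832414*0.264
        = 0.373226 + 0.219757 = 0.592983
The terms with poor earnings report present sum to 0.219757, so
  P(poor earnings report | price drop, sector-wide selloff) = 0.219757 / 0.592983 ≈ 0.371

Pr(poor earnings report | price drop, sector-wide selloff) ≈ 0.371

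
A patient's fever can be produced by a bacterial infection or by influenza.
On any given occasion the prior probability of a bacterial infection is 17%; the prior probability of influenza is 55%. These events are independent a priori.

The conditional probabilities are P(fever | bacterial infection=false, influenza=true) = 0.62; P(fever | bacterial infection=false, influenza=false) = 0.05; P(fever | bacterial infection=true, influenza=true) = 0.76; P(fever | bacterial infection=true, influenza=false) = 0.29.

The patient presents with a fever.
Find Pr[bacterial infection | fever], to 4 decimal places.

Sum P(fever|·) weighted by the priors over the 4 (bacterial infection, influenza) configurations:
  P(fever) = 0.05·0.83·0.45 + 0.62·0.83·0.55 + 0.29·0.17·0.45 + 0.76·0.17·0.55
        = 0.018675 + 0.283030 + 0.022185 + 0.071060 = 0.394950
The terms with bacterial infection present sum to 0.093245, so
  P(bacterial infection | fever) = 0.093245 / 0.394950 ≈ 0.2361

Pr[bacterial infection | fever] ≈ 0.2361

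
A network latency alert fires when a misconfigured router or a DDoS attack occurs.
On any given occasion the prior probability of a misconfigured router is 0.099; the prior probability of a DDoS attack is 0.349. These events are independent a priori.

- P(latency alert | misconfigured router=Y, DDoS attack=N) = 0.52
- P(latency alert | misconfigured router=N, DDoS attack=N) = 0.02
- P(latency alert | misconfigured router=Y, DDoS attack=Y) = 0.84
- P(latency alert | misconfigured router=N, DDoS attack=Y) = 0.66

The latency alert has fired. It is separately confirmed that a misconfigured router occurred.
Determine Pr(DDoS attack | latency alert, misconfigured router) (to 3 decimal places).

Pr(DDoS attack | latency alert, misconfigured router) ≈ 0.464

Weight on DDoS attack=true, given the evidence: 0.84·0.349 = 0.293160
Denominator P(latency alert | misconfigured router): 0.52·0.651 + 0.84·0.349 = 0.631680
P(DDoS attack | latency alert, misconfigured router) = 0.293160/0.631680 ≈ 0.464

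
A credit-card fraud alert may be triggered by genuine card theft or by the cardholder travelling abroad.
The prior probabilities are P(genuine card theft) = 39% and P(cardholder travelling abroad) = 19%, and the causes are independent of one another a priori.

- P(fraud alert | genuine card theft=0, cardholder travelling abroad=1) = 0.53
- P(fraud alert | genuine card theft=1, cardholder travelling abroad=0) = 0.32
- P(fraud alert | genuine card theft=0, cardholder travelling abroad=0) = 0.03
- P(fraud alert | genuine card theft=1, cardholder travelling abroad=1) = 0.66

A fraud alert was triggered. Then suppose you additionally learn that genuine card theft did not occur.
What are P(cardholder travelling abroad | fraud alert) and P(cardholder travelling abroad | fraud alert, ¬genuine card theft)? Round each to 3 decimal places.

P(fraud alert) = 0.03*0.61*0.81 + 0.53*0.61*0.19 + 0.32*0.39*0.81 + 0.66*0.39*0.19 = 0.014823 + 0.061427 + 0.101088 + 0.048906 = 0.226244
Restricting to configurations with cardholder travelling abroad present: 0.061427 + 0.048906 = 0.110333.
P(cardholder travelling abroad | fraud alert) = 0.110333 / 0.226244 ≈ 0.488

With the extra evidence:
P(fraud alert | ¬genuine card theft) = 0.03×0.81 + 0.53×0.19 = 0.024300 + 0.100700 = 0.125000
Restricting to configurations with cardholder travelling abroad present: 0.53×0.19 = 0.100700.
So P(cardholder travelling abroad | fraud alert, ¬genuine card theft) = 0.100700/0.125000 ≈ 0.806.
Ruling out genuine card theft raises the posterior on cardholder travelling abroad — the flip side of explaining away.

P(cardholder travelling abroad | fraud alert) ≈ 0.488; P(cardholder travelling abroad | fraud alert, ¬genuine card theft) ≈ 0.806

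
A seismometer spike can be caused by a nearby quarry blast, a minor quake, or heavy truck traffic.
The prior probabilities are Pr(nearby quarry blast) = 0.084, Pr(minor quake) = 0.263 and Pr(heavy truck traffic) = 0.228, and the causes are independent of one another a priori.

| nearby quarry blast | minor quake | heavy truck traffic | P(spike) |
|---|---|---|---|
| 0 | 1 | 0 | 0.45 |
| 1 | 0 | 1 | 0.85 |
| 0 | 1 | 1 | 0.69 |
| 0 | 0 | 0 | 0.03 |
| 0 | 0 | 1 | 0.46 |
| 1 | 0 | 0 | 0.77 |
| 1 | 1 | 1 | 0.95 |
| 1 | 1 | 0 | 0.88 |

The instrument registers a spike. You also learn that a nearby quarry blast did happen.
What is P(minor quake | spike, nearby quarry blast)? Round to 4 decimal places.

For the numerator, keep only minor quake=true terms: 0.178672 + 0.056966 = 0.235638
Normalizer over all consistent configurations: 0.77×0.737×0.772 + 0.85×0.737×0.228 + 0.88×0.263×0.772 + 0.95×0.263×0.228 = 0.816571
Posterior = 0.235638 / 0.816571 ≈ 0.2886

P(minor quake | spike, nearby quarry blast) ≈ 0.2886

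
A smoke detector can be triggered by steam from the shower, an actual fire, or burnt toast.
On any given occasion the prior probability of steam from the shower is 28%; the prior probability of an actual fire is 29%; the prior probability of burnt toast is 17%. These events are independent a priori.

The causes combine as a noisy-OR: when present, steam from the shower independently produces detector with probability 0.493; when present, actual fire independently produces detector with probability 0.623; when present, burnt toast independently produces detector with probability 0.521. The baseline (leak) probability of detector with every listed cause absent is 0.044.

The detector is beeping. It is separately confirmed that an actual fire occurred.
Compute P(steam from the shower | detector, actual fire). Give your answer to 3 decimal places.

P(steam from the shower | detector, actual fire) ≈ 0.326

Under noisy-OR, P(detector | causes) = 1 − (1−0.044)·∏(1−qᵢ) over the active causes.
Enumerate the 4 (steam from the shower, burnt toast) configurations and weight by the priors:
  P(detector | actual fire) = 0.639588×0.72×0.83 + 0.827363×0.72×0.17 + 0.817271×0.28×0.83 + 0.912473×0.28×0.17
        = 0.382218 + 0.101269 + 0.189934 + 0.043434 = 0.716855
The terms with steam from the shower present sum to 0.233368, so
  P(steam from the shower | detector, actual fire) = 0.233368 / 0.716855 ≈ 0.326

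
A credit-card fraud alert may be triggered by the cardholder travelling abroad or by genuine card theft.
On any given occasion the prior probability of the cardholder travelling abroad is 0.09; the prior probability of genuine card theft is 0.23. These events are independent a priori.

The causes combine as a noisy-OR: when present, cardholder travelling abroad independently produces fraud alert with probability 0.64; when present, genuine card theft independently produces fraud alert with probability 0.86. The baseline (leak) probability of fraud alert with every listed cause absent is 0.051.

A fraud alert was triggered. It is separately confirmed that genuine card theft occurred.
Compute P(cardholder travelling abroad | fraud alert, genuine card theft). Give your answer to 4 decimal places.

P(cardholder travelling abroad | fraud alert, genuine card theft) ≈ 0.0980

Under noisy-OR, P(fraud alert | causes) = 1 − (1−0.051)·∏(1−qᵢ) over the active causes.
Enumerate both values of cardholder travelling abroad and weight by the priors:
  P(fraud alert | genuine card theft) = 0.86714*0.91 + 0.95217*0.09
        = 0.789097 + 0.085695 = 0.874792
Configurations with cardholder travelling abroad contribute 0.085695, so
  P(cardholder travelling abroad | fraud alert, genuine card theft) = 0.085695 / 0.874792 ≈ 0.0980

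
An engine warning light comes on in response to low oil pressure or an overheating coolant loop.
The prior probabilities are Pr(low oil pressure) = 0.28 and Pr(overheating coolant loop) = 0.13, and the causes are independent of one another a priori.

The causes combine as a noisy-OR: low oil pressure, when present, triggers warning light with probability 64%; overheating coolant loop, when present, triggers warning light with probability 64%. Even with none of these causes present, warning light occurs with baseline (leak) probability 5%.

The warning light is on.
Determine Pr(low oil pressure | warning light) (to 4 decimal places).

Under noisy-OR, P(warning light | causes) = 1 − (1−0.05)·∏(1−qᵢ) over the active causes.
P(warning light) = 0.05·0.72·0.87 + 0.658·0.72·0.13 + 0.658·0.28·0.87 + 0.87688·0.28·0.13 = 0.031320 + 0.061589 + 0.160289 + 0.031918 = 0.285116
Of this, 0.192207 comes from 0.160289 + 0.031918 (the low oil pressure=true cases).
So P(low oil pressure | warning light) = 0.192207/0.285116 ≈ 0.6741.

Pr(low oil pressure | warning light) ≈ 0.6741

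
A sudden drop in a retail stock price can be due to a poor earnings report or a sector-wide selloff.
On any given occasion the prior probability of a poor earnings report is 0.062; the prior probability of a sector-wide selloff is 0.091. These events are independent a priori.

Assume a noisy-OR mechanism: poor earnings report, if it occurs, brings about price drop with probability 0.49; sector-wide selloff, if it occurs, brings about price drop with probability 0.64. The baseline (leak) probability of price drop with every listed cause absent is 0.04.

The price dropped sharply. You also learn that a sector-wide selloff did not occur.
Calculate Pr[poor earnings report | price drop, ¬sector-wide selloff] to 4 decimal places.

Pr[poor earnings report | price drop, ¬sector-wide selloff] ≈ 0.4575

Under noisy-OR, P(price drop | causes) = 1 − (1−0.04)·∏(1−qᵢ) over the active causes.
Numerator (weight on configurations with poor earnings report): 0.5104*0.062 = 0.031645
The normalizing constant is 0.04*0.938 + 0.5104*0.062 = 0.069165
P(poor earnings report | price drop, ¬sector-wide selloff) = 0.031645/0.069165 ≈ 0.4575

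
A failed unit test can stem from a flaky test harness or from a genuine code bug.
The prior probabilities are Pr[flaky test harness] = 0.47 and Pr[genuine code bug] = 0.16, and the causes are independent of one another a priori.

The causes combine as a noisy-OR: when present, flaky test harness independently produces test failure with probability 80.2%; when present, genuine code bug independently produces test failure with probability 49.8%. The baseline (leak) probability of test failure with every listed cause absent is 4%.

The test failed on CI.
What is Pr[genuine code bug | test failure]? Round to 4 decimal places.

Under noisy-OR, P(test failure | causes) = 1 − (1−0.04)·∏(1−qᵢ) over the active causes.
Sum P(test failure|·) weighted by the priors over the 4 (flaky test harness, genuine code bug) configurations:
  P(test failure) = 0.04·0.53·0.84 + 0.51808·0.53·0.16 + 0.80992·0.47·0.84 + 0.90458·0.47·0.16
        = 0.017808 + 0.043933 + 0.319756 + 0.068024 = 0.449521
Configurations with genuine code bug contribute 0.111957, so
  P(genuine code bug | test failure) = 0.111957 / 0.449521 ≈ 0.2491

Pr[genuine code bug | test failure] ≈ 0.2491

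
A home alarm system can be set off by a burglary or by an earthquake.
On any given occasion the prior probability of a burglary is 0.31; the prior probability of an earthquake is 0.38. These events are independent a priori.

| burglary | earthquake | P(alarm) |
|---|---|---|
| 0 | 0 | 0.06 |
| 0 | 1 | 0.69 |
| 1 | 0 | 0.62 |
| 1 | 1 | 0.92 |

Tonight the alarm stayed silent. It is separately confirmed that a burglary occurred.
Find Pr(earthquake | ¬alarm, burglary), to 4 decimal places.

P(¬alarm | burglary) = 0.38×0.62 + 0.08×0.38 = 0.235600 + 0.030400 = 0.266000
Restricting to configurations with earthquake present: 0.08×0.38 = 0.030400.
So P(earthquake | ¬alarm, burglary) = 0.030400/0.266000 ≈ 0.1143.

Pr(earthquake | ¬alarm, burglary) ≈ 0.1143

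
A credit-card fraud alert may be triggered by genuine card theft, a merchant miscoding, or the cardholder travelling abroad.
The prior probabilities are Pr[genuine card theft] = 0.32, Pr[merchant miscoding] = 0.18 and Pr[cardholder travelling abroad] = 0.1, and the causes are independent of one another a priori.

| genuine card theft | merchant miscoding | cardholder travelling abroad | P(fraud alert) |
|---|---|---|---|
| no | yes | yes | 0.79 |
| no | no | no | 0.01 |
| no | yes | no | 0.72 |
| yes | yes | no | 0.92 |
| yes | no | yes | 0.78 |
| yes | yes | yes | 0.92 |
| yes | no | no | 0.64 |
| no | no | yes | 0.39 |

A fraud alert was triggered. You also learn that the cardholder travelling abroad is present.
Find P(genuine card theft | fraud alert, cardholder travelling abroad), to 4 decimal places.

By total probability over the 4 (genuine card theft, merchant miscoding) configurations:
  P(fraud alert | cardholder travelling abroad) = 0.39×0.68×0.82 + 0.79×0.68×0.18 + 0.78×0.32×0.82 + 0.92×0.32×0.18
        = 0.217464 + 0.096696 + 0.204672 + 0.052992 = 0.571824
Keeping only the genuine card theft-present terms gives 0.257664, so
  P(genuine card theft | fraud alert, cardholder travelling abroad) = 0.257664 / 0.571824 ≈ 0.4506

P(genuine card theft | fraud alert, cardholder travelling abroad) ≈ 0.4506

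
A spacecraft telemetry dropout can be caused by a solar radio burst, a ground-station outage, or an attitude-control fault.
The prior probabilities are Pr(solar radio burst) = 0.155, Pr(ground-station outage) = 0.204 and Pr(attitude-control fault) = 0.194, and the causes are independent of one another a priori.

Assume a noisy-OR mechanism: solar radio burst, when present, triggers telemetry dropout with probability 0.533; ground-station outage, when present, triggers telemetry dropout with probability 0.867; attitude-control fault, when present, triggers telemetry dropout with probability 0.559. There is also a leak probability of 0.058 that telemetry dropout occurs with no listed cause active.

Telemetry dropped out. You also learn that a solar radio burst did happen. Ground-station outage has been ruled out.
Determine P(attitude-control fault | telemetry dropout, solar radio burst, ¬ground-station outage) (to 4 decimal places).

P(attitude-control fault | telemetry dropout, solar radio burst, ¬ground-station outage) ≈ 0.2573

Under noisy-OR, P(telemetry dropout | causes) = 1 − (1−0.058)·∏(1−qᵢ) over the active causes.
By total probability over both values of attitude-control fault:
  P(telemetry dropout | solar radio burst, ¬ground-station outage) = 0.560086·0.806 + 0.805998·0.194
        = 0.451429 + 0.156364 = 0.607793
Keeping only the attitude-control fault-present terms gives 0.156364, so
  P(attitude-control fault | telemetry dropout, solar radio burst, ¬ground-station outage) = 0.156364 / 0.607793 ≈ 0.2573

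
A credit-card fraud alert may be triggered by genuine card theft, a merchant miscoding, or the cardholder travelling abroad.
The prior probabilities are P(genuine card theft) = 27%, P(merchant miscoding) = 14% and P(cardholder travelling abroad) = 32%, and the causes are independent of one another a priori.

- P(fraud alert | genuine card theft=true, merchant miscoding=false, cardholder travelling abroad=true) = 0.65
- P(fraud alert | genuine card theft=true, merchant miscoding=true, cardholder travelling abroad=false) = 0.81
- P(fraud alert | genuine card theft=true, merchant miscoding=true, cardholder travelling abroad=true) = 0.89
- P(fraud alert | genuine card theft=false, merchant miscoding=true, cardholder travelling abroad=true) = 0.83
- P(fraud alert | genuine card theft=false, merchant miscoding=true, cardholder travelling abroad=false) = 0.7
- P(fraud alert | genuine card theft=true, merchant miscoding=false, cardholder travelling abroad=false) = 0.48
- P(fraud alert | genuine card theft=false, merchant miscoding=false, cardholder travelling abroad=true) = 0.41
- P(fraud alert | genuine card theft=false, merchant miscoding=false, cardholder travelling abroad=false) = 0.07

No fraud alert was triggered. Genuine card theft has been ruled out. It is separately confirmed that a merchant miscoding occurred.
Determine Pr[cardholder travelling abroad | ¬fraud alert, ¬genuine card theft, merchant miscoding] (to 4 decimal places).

By total probability over both values of cardholder travelling abroad:
  P(¬fraud alert | ¬genuine card theft, merchant miscoding) = 0.3·0.68 + 0.17·0.32
        = 0.204000 + 0.054400 = 0.258400
The terms with cardholder travelling abroad present sum to 0.054400, so
  P(cardholder travelling abroad | ¬fraud alert, ¬genuine card theft, merchant miscoding) = 0.054400 / 0.258400 ≈ 0.2105

Pr[cardholder travelling abroad | ¬fraud alert, ¬genuine card theft, merchant miscoding] ≈ 0.2105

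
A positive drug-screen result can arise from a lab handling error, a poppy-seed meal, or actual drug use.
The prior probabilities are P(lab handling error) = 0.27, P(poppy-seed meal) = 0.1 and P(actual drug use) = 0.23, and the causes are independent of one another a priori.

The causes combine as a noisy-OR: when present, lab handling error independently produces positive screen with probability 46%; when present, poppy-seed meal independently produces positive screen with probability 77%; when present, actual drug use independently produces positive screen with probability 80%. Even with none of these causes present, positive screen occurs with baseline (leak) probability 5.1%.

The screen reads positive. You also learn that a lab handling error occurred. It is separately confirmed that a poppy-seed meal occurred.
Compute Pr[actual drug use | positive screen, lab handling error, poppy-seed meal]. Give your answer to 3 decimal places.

Pr[actual drug use | positive screen, lab handling error, poppy-seed meal] ≈ 0.248

Under noisy-OR, P(positive screen | causes) = 1 − (1−0.051)·∏(1−qᵢ) over the active causes.
Enumerate both values of actual drug use and weight by the priors:
  P(positive screen | lab handling error, poppy-seed meal) = 0.882134*0.77 + 0.976427*0.23
        = 0.679243 + 0.224578 = 0.903821
Keeping only the actual drug use-present terms gives 0.224578, so
  P(actual drug use | positive screen, lab handling error, poppy-seed meal) = 0.224578 / 0.903821 ≈ 0.248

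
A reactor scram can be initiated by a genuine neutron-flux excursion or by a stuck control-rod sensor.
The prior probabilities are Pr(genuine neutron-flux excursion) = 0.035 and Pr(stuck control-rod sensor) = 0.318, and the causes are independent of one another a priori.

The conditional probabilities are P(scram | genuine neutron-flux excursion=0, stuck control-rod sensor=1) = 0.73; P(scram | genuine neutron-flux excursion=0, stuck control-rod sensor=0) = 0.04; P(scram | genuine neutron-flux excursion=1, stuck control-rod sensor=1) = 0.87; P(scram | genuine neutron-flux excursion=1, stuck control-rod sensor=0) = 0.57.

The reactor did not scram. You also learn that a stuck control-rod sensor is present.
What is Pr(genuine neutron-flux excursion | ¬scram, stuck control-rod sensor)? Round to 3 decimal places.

Pr(genuine neutron-flux excursion | ¬scram, stuck control-rod sensor) ≈ 0.017

Sum P(¬scram|·) weighted by the priors over both values of genuine neutron-flux excursion:
  P(¬scram | stuck control-rod sensor) = 0.27·0.965 + 0.13·0.035
        = 0.260550 + 0.004550 = 0.265100
The terms with genuine neutron-flux excursion present sum to 0.004550, so
  P(genuine neutron-flux excursion | ¬scram, stuck control-rod sensor) = 0.004550 / 0.265100 ≈ 0.017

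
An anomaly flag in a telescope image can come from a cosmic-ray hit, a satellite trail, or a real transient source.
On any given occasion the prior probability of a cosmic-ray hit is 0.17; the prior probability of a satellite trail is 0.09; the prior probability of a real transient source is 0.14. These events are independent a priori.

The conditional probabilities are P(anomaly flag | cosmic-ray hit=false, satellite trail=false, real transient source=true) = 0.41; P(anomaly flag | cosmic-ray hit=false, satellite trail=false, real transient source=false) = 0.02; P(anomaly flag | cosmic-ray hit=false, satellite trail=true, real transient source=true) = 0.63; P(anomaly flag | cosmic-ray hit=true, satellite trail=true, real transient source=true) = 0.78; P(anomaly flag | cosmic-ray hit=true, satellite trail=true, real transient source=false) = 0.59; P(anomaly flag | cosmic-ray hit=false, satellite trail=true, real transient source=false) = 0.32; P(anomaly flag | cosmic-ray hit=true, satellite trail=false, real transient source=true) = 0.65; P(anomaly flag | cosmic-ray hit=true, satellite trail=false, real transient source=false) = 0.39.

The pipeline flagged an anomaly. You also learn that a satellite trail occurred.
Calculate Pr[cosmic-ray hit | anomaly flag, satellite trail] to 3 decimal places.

Pr[cosmic-ray hit | anomaly flag, satellite trail] ≈ 0.258

Weight on cosmic-ray hit=true, given the evidence: 0.086258 + 0.018564 = 0.104822
Denominator P(anomaly flag | satellite trail): 0.32*0.83*0.86 + 0.63*0.83*0.14 + 0.59*0.17*0.86 + 0.78*0.17*0.14 = 0.406444
Posterior = 0.104822 / 0.406444 ≈ 0.258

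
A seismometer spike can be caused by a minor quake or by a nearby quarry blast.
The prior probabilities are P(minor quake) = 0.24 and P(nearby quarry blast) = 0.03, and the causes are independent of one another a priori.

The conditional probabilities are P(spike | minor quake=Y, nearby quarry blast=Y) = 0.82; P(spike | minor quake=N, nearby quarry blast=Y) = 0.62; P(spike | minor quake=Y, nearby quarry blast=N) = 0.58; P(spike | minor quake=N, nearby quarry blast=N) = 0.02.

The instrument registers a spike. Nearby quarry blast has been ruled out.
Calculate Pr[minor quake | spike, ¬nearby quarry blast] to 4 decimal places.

Pr[minor quake | spike, ¬nearby quarry blast] ≈ 0.9016

Enumerate both values of minor quake and weight by the priors:
  P(spike | ¬nearby quarry blast) = 0.02×0.76 + 0.58×0.24
        = 0.015200 + 0.139200 = 0.154400
The terms with minor quake present sum to 0.139200, so
  P(minor quake | spike, ¬nearby quarry blast) = 0.139200 / 0.154400 ≈ 0.9016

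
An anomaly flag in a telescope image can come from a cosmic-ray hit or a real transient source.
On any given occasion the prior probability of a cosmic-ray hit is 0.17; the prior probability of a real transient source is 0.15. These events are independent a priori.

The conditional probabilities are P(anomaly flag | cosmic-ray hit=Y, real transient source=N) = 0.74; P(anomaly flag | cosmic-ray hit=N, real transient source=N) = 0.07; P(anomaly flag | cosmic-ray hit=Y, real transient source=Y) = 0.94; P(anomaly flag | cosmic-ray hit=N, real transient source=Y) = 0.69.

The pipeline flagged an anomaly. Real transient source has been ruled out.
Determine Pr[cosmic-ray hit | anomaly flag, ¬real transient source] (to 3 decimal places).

Pr[cosmic-ray hit | anomaly flag, ¬real transient source] ≈ 0.684

P(anomaly flag | ¬real transient source) = 0.07*0.83 + 0.74*0.17 = 0.058100 + 0.125800 = 0.183900
The cosmic-ray hit-present share is 0.74*0.17 = 0.125800.
So P(cosmic-ray hit | anomaly flag, ¬real transient source) = 0.125800/0.183900 ≈ 0.684.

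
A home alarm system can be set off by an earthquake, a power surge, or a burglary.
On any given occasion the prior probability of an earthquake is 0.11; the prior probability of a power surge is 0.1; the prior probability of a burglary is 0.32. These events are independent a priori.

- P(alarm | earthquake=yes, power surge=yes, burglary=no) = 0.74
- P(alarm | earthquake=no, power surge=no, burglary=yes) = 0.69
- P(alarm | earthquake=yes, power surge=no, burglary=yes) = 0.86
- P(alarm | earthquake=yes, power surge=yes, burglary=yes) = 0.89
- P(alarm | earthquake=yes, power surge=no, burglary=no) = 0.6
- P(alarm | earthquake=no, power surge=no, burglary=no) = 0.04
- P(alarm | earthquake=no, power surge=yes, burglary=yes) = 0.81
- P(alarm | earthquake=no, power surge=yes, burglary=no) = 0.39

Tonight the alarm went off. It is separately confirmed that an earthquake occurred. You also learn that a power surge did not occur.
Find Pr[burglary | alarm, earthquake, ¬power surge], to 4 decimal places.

Pr[burglary | alarm, earthquake, ¬power surge] ≈ 0.4028

For the numerator, keep only burglary=true terms: 0.86*0.32 = 0.275200
Denominator P(alarm | earthquake, ¬power surge): 0.6*0.68 + 0.86*0.32 = 0.683200
P(burglary | alarm, earthquake, ¬power surge) = 0.275200/0.683200 ≈ 0.4028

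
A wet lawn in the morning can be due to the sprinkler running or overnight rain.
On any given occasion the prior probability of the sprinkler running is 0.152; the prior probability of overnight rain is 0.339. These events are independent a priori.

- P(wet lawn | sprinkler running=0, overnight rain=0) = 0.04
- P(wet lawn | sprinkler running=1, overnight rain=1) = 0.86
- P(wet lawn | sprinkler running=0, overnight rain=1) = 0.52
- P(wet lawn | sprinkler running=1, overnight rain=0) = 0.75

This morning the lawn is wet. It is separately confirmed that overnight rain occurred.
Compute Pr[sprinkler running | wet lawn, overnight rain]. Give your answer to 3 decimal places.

P(wet lawn | overnight rain) = 0.52*0.848 + 0.86*0.152 = 0.440960 + 0.130720 = 0.571680
The sprinkler running-present share is 0.86*0.152 = 0.130720.
So P(sprinkler running | wet lawn, overnight rain) = 0.130720/0.571680 ≈ 0.229.

Pr[sprinkler running | wet lawn, overnight rain] ≈ 0.229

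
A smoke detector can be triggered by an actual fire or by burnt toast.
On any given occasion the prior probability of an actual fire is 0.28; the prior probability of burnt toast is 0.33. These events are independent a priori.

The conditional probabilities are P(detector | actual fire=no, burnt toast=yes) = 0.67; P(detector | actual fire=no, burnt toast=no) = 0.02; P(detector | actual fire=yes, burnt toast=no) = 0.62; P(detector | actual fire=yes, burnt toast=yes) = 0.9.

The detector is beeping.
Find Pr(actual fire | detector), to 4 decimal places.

P(detector) = 0.02×0.72×0.67 + 0.67×0.72×0.33 + 0.62×0.28×0.67 + 0.9×0.28×0.33 = 0.009648 + 0.159192 + 0.116312 + 0.083160 = 0.368312
Of this, 0.199472 comes from 0.116312 + 0.083160 (the actual fire=true cases).
P(actual fire | detector) = 0.199472 / 0.368312 ≈ 0.5416

Pr(actual fire | detector) ≈ 0.5416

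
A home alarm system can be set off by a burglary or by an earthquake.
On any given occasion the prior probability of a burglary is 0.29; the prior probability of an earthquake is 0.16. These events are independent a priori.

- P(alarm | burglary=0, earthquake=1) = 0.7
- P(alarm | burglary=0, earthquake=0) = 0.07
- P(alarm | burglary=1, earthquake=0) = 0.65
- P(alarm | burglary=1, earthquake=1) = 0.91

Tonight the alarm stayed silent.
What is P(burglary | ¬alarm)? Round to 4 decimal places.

P(burglary | ¬alarm) ≈ 0.1319

For the numerator, keep only burglary=true terms: 0.085260 + 0.004176 = 0.089436
The normalizing constant is 0.93*0.71*0.84 + 0.3*0.71*0.16 + 0.35*0.29*0.84 + 0.09*0.29*0.16 = 0.678168
Posterior = 0.089436 / 0.678168 ≈ 0.1319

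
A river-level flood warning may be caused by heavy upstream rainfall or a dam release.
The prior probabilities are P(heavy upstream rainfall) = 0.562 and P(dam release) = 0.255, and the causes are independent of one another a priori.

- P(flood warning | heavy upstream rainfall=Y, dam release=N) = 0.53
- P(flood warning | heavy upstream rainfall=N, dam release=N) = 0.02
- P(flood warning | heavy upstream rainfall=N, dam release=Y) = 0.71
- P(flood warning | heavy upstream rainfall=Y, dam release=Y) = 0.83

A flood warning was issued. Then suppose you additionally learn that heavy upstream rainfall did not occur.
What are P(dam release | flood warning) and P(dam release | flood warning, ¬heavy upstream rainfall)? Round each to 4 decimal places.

P(dam release | flood warning) ≈ 0.4646; P(dam release | flood warning, ¬heavy upstream rainfall) ≈ 0.9240

Weight on dam release=true, given the evidence: 0.079300 + 0.118947 = 0.198247
Normalizer over all consistent configurations: 0.02*0.438*0.745 + 0.71*0.438*0.255 + 0.53*0.562*0.745 + 0.83*0.562*0.255 = 0.426679
Posterior = 0.198247 / 0.426679 ≈ 0.4646

Now also conditioning on heavy upstream rainfall≠true:
Numerator (weight on configurations with dam release): 0.71*0.255 = 0.181050
The normalizing constant is 0.02*0.745 + 0.71*0.255 = 0.195950
Posterior = 0.181050 / 0.195950 ≈ 0.9240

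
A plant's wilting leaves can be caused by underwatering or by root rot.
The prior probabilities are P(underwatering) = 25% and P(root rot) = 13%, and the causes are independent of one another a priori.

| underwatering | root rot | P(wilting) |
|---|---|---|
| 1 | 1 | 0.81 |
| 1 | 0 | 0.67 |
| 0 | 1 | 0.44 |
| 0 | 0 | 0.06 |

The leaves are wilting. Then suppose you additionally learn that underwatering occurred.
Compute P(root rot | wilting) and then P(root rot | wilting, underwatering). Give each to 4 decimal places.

Numerator (weight on configurations with root rot): 0.042900 + 0.026325 = 0.069225
The normalizing constant is 0.06·0.75·0.87 + 0.44·0.75·0.13 + 0.67·0.25·0.87 + 0.81·0.25·0.13 = 0.254100
P(root rot | wilting) = 0.069225/0.254100 ≈ 0.2724

Now also conditioning on underwatering=true:
P(wilting | underwatering) = 0.67·0.87 + 0.81·0.13 = 0.582900 + 0.105300 = 0.688200
Of this, 0.105300 comes from 0.81·0.13 (the root rot=true cases).
P(root rot | wilting, underwatering) = 0.105300 / 0.688200 ≈ 0.1530
Conditioning on underwatering lowers the posterior on root rot: the classic explaining-away effect in a common-effect structure.

P(root rot | wilting) ≈ 0.2724; P(root rot | wilting, underwatering) ≈ 0.1530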